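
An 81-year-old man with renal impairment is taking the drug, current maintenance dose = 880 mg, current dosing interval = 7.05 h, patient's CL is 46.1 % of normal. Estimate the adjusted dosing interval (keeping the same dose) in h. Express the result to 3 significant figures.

To keep the same average steady-state level, dosing rate must scale with clearance.
CL ratio = 46.1 / 100 = 0.4610
New interval (same dose) = 7.05 / 0.4610 = 15.29 h

15.3 h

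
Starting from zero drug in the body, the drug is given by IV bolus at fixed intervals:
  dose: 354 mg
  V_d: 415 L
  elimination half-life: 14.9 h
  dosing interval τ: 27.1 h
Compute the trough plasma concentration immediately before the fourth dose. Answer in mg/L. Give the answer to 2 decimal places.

C₀ per dose = Dose / Vd = 354 / 415 = 0.8530 mg/L
k = ln2 / t½ = 0.693147 / 14.9 = 0.04652 h⁻¹
Fraction remaining after one interval: r = e^(−kτ) = e^(−0.04652 × 27.1) = 0.2835
Before dose 4, 3 doses have been given (aged 1τ, 2τ, 3τ).
C_trough = C₀ × (r + r² + … + r^3) = C₀ × r(1−r^3)/(1−r)
        = 0.8530 × 0.2835 × (1 − 0.02279) / (1 − 0.2835) = 0.3298 mg/L

0.33 mg/L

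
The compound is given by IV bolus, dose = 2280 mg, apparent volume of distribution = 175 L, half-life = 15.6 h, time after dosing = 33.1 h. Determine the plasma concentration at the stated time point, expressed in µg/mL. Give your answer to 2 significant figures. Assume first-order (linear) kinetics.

C₀ = Dose / Vd = 2280 / 175 = 13.03 mg/L
k = ln2 / t½ = 0.693147 / 15.6 = 0.04443 h⁻¹
C = C₀ · e^(−k·t) = 13.03 × e^(−0.04443 × 33.1)
  = 13.03 × 0.2298 = 2.994 mg/L
(2.994 mg/L = 2.994 µg/mL)

3.0 µg/mL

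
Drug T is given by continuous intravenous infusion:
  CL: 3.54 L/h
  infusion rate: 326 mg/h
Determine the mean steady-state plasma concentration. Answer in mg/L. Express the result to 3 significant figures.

At steady state Css = R₀ / CL = 326 / 3.540 = 92.09 mg/L

92.1 mg/L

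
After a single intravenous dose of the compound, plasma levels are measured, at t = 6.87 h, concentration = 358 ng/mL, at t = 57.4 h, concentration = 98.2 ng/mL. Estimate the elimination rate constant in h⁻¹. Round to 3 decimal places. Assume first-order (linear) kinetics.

0.026 h⁻¹

k = ln(C₁/C₂) / (t₂ − t₁) = ln(358/98.2) / (57.4 − 6.87)
  = 1.294 / 50.53 = 0.02561 h⁻¹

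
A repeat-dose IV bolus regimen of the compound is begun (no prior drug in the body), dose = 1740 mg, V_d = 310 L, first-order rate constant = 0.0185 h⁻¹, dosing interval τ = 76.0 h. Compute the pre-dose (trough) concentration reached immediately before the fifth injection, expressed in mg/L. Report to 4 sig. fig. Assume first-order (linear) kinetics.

C₀ per dose = Dose / Vd = 1740 / 310 = 5.613 mg/L
Fraction remaining after one interval: r = e^(−kτ) = e^(−0.01850 × 76.0) = 0.2451
Before dose 5, 4 doses have been given (aged 1τ, 2τ, 3τ, 4τ).
C_trough = C₀ × (r + r² + … + r^4) = C₀ × r(1−r^4)/(1−r)
        = 5.613 × 0.2451 × (1 − 0.003609) / (1 − 0.2451) = 1.816 mg/L

1.816 mg/L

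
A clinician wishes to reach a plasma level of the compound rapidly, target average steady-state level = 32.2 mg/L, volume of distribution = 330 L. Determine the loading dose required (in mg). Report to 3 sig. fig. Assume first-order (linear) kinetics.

10600 mg

LD = Css × Vd = 32.2 × 330 = 10630 mg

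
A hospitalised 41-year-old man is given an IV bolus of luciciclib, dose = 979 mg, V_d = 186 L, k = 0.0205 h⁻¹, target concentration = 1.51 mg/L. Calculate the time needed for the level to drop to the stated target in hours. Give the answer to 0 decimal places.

C₀ = Dose / Vd = 979.0 / 186 = 5.263 mg/L
t = ln(C₀ / C) / k = ln(5.263 / 1.51) / 0.02050
  = ln(3.485) / 0.02050 = 1.248 / 0.02050 = 60.88 h

61 h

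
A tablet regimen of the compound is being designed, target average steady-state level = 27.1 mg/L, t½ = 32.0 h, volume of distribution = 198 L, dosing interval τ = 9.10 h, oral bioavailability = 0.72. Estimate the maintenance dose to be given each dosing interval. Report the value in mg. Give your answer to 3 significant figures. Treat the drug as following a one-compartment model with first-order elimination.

k = ln2 / t½ = 0.693147 / 32.0 = 0.02166 h⁻¹
CL = k × Vd = 0.02166 × 198 = 4.289 L/h
At steady state, F × (Dose/τ) = Css × CL.
Dose = Css × CL × τ / F = 27.1 × 4.289 × 9.10 / 0.72 = 1469 mg

1470 mg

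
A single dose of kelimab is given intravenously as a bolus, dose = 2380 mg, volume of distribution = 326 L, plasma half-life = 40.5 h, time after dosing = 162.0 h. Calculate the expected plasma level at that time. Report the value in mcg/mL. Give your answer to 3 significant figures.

0.456 mcg/mL

C₀ = Dose / Vd = 2380 / 326 = 7.301 mg/L
k = ln2 / t½ = 0.693147 / 40.5 = 0.01711 h⁻¹
t / t½ = 162.0 / 40.5 = 4 half-lives
C = C₀ × (1/2)^4 = 7.301 × 0.06250 = 0.4563 mg/L
(0.4563 mg/L = 0.4563 mcg/mL)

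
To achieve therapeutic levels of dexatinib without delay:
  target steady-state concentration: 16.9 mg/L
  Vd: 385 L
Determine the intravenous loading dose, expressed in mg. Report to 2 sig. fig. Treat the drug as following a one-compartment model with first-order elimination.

LD = Css × Vd = 16.9 × 385 = 6507 mg

6500 mg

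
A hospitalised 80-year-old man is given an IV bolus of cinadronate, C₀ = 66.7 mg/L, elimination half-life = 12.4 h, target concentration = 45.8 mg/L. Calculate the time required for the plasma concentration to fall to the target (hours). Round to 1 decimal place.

6.7 h

k = ln2 / t½ = 0.693147 / 12.4 = 0.05590 h⁻¹
t = ln(C₀ / C) / k = ln(66.70 / 45.8) / 0.05590
  = ln(1.456) / 0.05590 = 0.3757 / 0.05590 = 6.721 h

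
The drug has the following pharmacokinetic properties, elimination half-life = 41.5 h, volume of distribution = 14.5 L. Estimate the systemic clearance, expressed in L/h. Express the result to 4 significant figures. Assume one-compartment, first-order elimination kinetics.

0.2422 L/h

k = ln2 / t½ = 0.693147 / 41.5 = 0.01670 h⁻¹
CL = k × Vd = 0.01670 × 14.5 = 0.2422 L/h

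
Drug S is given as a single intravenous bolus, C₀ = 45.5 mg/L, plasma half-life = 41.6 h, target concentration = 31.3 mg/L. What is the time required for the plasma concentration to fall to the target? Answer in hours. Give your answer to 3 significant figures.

k = ln2 / t½ = 0.693147 / 41.6 = 0.01666 h⁻¹
t = ln(C₀ / C) / k = ln(45.50 / 31.3) / 0.01666
  = ln(1.454) / 0.01666 = 0.3743 / 0.01666 = 22.47 h

22.5 h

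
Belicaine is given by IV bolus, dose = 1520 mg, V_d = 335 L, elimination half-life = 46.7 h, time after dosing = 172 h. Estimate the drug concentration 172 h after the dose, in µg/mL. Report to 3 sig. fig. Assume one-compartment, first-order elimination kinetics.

C₀ = Dose / Vd = 1520 / 335 = 4.537 mg/L
k = ln2 / t½ = 0.693147 / 46.7 = 0.01484 h⁻¹
C = C₀ · e^(−k·t) = 4.537 × e^(−0.01484 × 172)
  = 4.537 × 0.07789 = 0.3534 mg/L
(0.3534 mg/L = 0.3534 µg/mL)

0.353 µg/mL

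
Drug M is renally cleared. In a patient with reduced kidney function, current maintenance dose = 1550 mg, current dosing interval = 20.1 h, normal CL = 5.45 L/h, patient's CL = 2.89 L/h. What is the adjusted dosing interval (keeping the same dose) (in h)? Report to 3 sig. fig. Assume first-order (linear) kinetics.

To keep the same average steady-state level, dosing rate must scale with clearance.
CL ratio = 2.89 / 5.45 = 0.5303
New interval (same dose) = 20.1 / 0.5303 = 37.90 h

37.9 h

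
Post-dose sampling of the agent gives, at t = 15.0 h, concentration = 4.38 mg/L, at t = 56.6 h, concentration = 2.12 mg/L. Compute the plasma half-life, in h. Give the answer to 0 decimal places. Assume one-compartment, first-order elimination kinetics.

k = ln(C₁/C₂) / (t₂ − t₁) = ln(4.38/2.12) / (56.6 − 15.0)
  = 0.7256 / 41.60 = 0.01744 h⁻¹
t½ = ln2 / k = 0.693147 / 0.01744 = 39.74 h

40 h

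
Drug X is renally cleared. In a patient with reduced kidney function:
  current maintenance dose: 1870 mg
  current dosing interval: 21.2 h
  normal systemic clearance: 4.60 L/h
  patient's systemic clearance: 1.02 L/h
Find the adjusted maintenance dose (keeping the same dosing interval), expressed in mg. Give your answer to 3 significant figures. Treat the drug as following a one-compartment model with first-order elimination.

To keep the same average steady-state level, dosing rate must scale with clearance.
CL ratio = 1.02 / 4.60 = 0.2217
New dose (same interval) = 1870 × 0.2217 = 414.6 mg

415 mg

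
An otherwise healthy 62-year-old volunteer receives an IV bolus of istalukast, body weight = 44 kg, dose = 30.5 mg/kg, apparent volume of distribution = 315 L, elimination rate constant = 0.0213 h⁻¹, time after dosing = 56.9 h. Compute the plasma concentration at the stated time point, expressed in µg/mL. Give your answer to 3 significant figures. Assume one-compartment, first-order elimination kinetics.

Total dose = 30.5 × 44 = 1342 mg
C₀ = Dose / Vd = 1342 / 315 = 4.260 mg/L
C = C₀ · e^(−k·t) = 4.260 × e^(−0.02130 × 56.9)
  = 4.260 × 0.2976 = 1.268 mg/L
(1.268 mg/L = 1.268 µg/mL)

1.27 µg/mL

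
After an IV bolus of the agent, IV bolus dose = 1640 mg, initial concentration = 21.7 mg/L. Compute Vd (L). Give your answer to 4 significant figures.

Vd = Dose / C₀ = 1640 / 21.7 = 75.58 L

75.58 L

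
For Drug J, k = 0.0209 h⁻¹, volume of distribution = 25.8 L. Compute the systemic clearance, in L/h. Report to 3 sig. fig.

0.539 L/h

CL = k × Vd = 0.0209 × 25.8 = 0.5392 L/h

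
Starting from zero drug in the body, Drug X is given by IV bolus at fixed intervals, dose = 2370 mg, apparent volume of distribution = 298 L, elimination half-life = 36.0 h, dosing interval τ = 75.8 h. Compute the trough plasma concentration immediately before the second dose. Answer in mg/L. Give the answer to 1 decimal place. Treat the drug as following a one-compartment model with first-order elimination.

1.8 mg/L

C₀ per dose = Dose / Vd = 2370 / 298 = 7.953 mg/L
k = ln2 / t½ = 0.693147 / 36.0 = 0.01925 h⁻¹
Fraction remaining after one interval: r = e^(−kτ) = e^(−0.01925 × 75.8) = 0.2324
Before dose 2, 1 dose has been given (aged 1τ).
C_trough = C₀ × r = 7.953 × 0.2324 = 1.848 mg/L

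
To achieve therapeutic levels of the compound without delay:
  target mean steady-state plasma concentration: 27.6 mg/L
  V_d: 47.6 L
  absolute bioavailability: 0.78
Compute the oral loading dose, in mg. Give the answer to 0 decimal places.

LD = Css × Vd / F = 27.6 × 47.6 / 0.78 = 1684 mg

1684 mg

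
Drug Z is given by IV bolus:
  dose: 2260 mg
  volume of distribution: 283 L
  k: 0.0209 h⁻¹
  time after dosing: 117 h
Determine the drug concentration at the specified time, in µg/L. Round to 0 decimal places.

C₀ = Dose / Vd = 2260 / 283 = 7.986 mg/L
C = C₀ · e^(−k·t) = 7.986 × e^(−0.02090 × 117)
  = 7.986 × 0.08670 = 0.6924 mg/L
Convert: 0.6924 mg/L × 1000 = 692.4 µg/L

692 µg/L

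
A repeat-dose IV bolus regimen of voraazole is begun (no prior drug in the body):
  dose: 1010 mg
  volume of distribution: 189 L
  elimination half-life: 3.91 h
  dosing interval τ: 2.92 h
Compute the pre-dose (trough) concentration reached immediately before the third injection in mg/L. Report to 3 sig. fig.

C₀ per dose = Dose / Vd = 1010 / 189 = 5.344 mg/L
k = ln2 / t½ = 0.693147 / 3.91 = 0.1773 h⁻¹
Fraction remaining after one interval: r = e^(−kτ) = e^(−0.1773 × 2.92) = 0.5959
Before dose 3, 2 doses have been given (aged 1τ, 2τ).
C_trough = C₀ × (r + r²) = 5.344 × (0.5959 + 0.3551) = 5.082 mg/L

5.08 mg/L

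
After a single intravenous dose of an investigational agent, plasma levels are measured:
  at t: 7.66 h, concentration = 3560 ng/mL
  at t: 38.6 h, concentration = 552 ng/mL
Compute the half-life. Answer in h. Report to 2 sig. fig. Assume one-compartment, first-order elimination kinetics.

k = ln(C₁/C₂) / (t₂ − t₁) = ln(3560/552) / (38.6 − 7.66)
  = 1.864 / 30.94 = 0.06025 h⁻¹
t½ = ln2 / k = 0.693147 / 0.06025 = 11.50 h

12 h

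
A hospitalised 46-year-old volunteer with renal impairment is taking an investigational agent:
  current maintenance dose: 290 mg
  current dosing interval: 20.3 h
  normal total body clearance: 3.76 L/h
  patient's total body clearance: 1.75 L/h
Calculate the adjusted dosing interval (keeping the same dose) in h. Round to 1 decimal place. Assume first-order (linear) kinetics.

To keep the same average steady-state level, dosing rate must scale with clearance.
CL ratio = 1.75 / 3.76 = 0.4654
New interval (same dose) = 20.3 / 0.4654 = 43.62 h

43.6 h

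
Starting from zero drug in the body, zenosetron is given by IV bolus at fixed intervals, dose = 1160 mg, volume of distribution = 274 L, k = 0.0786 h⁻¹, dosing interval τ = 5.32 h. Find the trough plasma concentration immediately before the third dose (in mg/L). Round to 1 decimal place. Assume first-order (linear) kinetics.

C₀ per dose = Dose / Vd = 1160 / 274 = 4.234 mg/L
Fraction remaining after one interval: r = e^(−kτ) = e^(−0.07860 × 5.32) = 0.6583
Before dose 3, 2 doses have been given (aged 1τ, 2τ).
C_trough = C₀ × (r + r²) = 4.234 × (0.6583 + 0.4334) = 4.622 mg/L

4.6 mg/L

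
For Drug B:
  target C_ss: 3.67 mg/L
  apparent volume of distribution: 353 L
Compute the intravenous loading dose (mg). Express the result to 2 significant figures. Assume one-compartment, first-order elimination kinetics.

1300 mg

LD = Css × Vd = 3.67 × 353 = 1296 mg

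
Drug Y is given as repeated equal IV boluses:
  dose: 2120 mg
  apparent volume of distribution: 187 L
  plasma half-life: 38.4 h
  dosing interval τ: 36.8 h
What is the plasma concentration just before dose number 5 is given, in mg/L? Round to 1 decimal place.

11.2 mg/L

C₀ per dose = Dose / Vd = 2120 / 187 = 11.34 mg/L
k = ln2 / t½ = 0.693147 / 38.4 = 0.01805 h⁻¹
Fraction remaining after one interval: r = e^(−kτ) = e^(−0.01805 × 36.8) = 0.5147
Before dose 5, 4 doses have been given (aged 1τ, 2τ, 3τ, 4τ).
C_trough = C₀ × (r + r² + … + r^4) = C₀ × r(1−r^4)/(1−r)
        = 11.34 × 0.5147 × (1 − 0.07018) / (1 − 0.5147) = 11.18 mg/L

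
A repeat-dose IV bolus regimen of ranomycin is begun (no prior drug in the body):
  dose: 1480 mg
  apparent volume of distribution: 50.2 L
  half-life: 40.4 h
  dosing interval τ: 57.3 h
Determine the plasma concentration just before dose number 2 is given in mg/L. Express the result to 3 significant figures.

11.0 mg/L

C₀ per dose = Dose / Vd = 1480 / 50.2 = 29.48 mg/L
k = ln2 / t½ = 0.693147 / 40.4 = 0.01716 h⁻¹
Fraction remaining after one interval: r = e^(−kτ) = e^(−0.01716 × 57.3) = 0.3741
Before dose 2, 1 dose has been given (aged 1τ).
C_trough = C₀ × r = 29.48 × 0.3741 = 11.03 mg/L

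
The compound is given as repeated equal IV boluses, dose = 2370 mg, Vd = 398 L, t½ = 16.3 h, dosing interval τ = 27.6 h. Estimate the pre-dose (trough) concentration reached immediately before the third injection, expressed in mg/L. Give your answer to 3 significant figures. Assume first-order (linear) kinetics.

2.41 mg/L

C₀ per dose = Dose / Vd = 2370 / 398 = 5.955 mg/L
k = ln2 / t½ = 0.693147 / 16.3 = 0.04252 h⁻¹
Fraction remaining after one interval: r = e^(−kτ) = e^(−0.04252 × 27.6) = 0.3093
Before dose 3, 2 doses have been given (aged 1τ, 2τ).
C_trough = C₀ × (r + r²) = 5.955 × (0.3093 + 0.09567) = 2.412 mg/L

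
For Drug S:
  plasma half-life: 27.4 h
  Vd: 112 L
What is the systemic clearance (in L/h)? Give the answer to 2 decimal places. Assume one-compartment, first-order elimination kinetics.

2.83 L/h

k = ln2 / t½ = 0.693147 / 27.4 = 0.02530 h⁻¹
CL = k × Vd = 0.02530 × 112 = 2.834 L/h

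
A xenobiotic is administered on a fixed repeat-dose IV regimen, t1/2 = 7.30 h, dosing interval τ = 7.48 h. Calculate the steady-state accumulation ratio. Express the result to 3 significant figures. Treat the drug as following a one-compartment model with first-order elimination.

k = ln2 / t½ = 0.693147 / 7.30 = 0.09495 h⁻¹
e^(−kτ) = e^(−0.09495 × 7.48) = 0.4915
Accumulation ratio R = 1 / (1 − e^(−kτ)) = 1 / (1 − 0.4915) = 1.967

1.97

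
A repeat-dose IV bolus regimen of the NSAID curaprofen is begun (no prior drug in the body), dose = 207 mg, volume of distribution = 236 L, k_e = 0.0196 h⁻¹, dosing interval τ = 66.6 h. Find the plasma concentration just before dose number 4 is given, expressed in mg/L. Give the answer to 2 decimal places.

0.32 mg/L

C₀ per dose = Dose / Vd = 207 / 236 = 0.8771 mg/L
Fraction remaining after one interval: r = e^(−kτ) = e^(−0.01960 × 66.6) = 0.2711
Before dose 4, 3 doses have been given (aged 1τ, 2τ, 3τ).
C_trough = C₀ × (r + r² + … + r^3) = C₀ × r(1−r^3)/(1−r)
        = 0.8771 × 0.2711 × (1 − 0.01992) / (1 − 0.2711) = 0.3197 mg/L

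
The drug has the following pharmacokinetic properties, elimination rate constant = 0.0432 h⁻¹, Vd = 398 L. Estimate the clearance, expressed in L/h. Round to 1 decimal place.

17.2 L/h

CL = k × Vd = 0.0432 × 398 = 17.19 L/h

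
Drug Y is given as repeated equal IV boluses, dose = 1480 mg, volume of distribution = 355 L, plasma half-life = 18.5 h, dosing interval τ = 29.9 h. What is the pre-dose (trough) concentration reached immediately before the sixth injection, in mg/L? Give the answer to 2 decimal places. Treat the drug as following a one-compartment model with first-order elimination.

2.01 mg/L

C₀ per dose = Dose / Vd = 1480 / 355 = 4.169 mg/L
k = ln2 / t½ = 0.693147 / 18.5 = 0.03747 h⁻¹
Fraction remaining after one interval: r = e^(−kτ) = e^(−0.03747 × 29.9) = 0.3262
Before dose 6, 5 doses have been given (aged 1τ, 2τ, 3τ, 4τ, 5τ).
C_trough = C₀ × (r + r² + … + r^5) = C₀ × r(1−r^5)/(1−r)
        = 4.169 × 0.3262 × (1 − 0.003693) / (1 − 0.3262) = 2.011 mg/L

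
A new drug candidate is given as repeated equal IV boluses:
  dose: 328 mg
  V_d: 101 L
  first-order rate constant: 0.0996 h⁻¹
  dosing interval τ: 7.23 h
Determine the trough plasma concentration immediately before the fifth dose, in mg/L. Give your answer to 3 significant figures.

C₀ per dose = Dose / Vd = 328 / 101 = 3.248 mg/L
Fraction remaining after one interval: r = e^(−kτ) = e^(−0.09960 × 7.23) = 0.4867
Before dose 5, 4 doses have been given (aged 1τ, 2τ, 3τ, 4τ).
C_trough = C₀ × (r + r² + … + r^4) = C₀ × r(1−r^4)/(1−r)
        = 3.248 × 0.4867 × (1 − 0.05611) / (1 − 0.4867) = 2.907 mg/L

2.91 mg/L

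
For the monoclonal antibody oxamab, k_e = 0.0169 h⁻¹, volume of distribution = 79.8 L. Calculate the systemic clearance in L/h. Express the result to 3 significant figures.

1.35 L/h

CL = k × Vd = 0.0169 × 79.8 = 1.349 L/h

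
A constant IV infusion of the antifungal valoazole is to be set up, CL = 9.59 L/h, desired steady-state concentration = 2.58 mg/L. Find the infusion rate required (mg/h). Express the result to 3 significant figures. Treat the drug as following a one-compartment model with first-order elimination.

At steady state, infusion rate R₀ = Css × CL = 2.58 × 9.590 = 24.74 mg/h

24.7 mg/h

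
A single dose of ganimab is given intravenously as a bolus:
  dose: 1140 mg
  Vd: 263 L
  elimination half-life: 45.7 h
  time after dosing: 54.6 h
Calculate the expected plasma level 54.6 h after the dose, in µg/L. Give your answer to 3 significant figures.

1890 µg/L

C₀ = Dose / Vd = 1140 / 263 = 4.335 mg/L
k = ln2 / t½ = 0.693147 / 45.7 = 0.01517 h⁻¹
C = C₀ · e^(−k·t) = 4.335 × e^(−0.01517 × 54.6)
  = 4.335 × 0.4368 = 1.894 mg/L
Convert: 1.894 mg/L × 1000 = 1894 µg/L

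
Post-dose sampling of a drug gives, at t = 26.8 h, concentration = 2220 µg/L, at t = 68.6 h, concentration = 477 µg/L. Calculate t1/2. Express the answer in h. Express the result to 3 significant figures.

k = ln(C₁/C₂) / (t₂ − t₁) = ln(2220/477) / (68.6 − 26.8)
  = 1.538 / 41.80 = 0.03679 h⁻¹
t½ = ln2 / k = 0.693147 / 0.03679 = 18.84 h

18.8 h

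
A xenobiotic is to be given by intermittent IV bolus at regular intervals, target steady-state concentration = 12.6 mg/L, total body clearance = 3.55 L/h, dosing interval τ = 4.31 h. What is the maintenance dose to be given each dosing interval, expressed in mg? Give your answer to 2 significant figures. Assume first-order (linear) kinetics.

190 mg

At steady state, Dose/τ = Css × CL.
Dose = Css × CL × τ = 12.6 × 3.550 × 4.31 = 192.8 mg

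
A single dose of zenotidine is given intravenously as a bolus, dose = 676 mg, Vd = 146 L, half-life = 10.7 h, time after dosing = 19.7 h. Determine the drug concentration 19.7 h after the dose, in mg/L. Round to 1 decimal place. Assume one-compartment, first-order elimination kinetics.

1.3 mg/L

C₀ = Dose / Vd = 676.0 / 146 = 4.630 mg/L
k = ln2 / t½ = 0.693147 / 10.7 = 0.06478 h⁻¹
C = C₀ · e^(−k·t) = 4.630 × e^(−0.06478 × 19.7)
  = 4.630 × 0.2791 = 1.292 mg/L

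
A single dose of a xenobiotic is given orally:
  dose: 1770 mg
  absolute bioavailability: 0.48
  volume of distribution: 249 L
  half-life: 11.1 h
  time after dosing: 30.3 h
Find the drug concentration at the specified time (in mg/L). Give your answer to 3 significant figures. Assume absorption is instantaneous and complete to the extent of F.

Amount reaching circulation = F × Dose = 0.48 × 1770 = 849.6 mg
C₀ = F·Dose / Vd = 849.6 / 249 = 3.412 mg/L
k = ln2 / t½ = 0.693147 / 11.1 = 0.06245 h⁻¹
C = C₀ · e^(−k·t) = 3.412 × e^(−0.06245 × 30.3)
  = 3.412 × 0.1507 = 0.5142 mg/L

0.514 mg/L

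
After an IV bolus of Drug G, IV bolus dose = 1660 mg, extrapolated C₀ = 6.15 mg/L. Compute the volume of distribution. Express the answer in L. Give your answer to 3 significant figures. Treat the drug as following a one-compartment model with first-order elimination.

Vd = Dose / C₀ = 1660 / 6.15 = 269.9 L

270 L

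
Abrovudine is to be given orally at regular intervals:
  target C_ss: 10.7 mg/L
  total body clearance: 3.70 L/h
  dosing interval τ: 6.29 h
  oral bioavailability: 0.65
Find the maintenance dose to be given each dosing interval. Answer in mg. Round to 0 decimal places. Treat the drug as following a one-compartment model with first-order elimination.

At steady state, F × (Dose/τ) = Css × CL.
Dose = Css × CL × τ / F = 10.7 × 3.700 × 6.29 / 0.65 = 383.1 mg

383 mg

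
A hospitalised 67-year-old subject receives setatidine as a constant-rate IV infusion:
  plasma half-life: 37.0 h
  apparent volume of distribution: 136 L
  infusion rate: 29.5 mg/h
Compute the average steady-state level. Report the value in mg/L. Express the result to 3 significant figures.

11.6 mg/L

k = ln2 / t½ = 0.693147 / 37.0 = 0.01873 h⁻¹
CL = k × Vd = 0.01873 × 136 = 2.547 L/h
At steady state Css = R₀ / CL = 29.5 / 2.547 = 11.58 mg/L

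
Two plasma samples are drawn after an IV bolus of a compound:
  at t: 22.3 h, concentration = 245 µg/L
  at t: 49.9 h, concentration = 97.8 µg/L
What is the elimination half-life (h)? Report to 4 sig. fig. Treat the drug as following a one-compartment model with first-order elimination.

k = ln(C₁/C₂) / (t₂ − t₁) = ln(245/97.8) / (49.9 − 22.3)
  = 0.9183 / 27.60 = 0.03327 h⁻¹
t½ = ln2 / k = 0.693147 / 0.03327 = 20.83 h

20.83 h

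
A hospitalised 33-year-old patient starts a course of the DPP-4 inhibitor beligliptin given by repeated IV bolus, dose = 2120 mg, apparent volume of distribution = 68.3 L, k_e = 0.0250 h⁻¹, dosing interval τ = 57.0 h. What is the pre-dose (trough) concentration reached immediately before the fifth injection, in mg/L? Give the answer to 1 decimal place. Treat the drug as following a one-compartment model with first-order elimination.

9.8 mg/L

C₀ per dose = Dose / Vd = 2120 / 68.3 = 31.04 mg/L
Fraction remaining after one interval: r = e^(−kτ) = e^(−0.02500 × 57.0) = 0.2405
Before dose 5, 4 doses have been given (aged 1τ, 2τ, 3τ, 4τ).
C_trough = C₀ × (r + r² + … + r^4) = C₀ × r(1−r^4)/(1−r)
        = 31.04 × 0.2405 × (1 − 0.003345) / (1 − 0.2405) = 9.796 mg/L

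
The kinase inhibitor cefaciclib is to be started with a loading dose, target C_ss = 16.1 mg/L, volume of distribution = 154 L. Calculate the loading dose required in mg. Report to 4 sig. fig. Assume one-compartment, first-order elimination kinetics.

LD = Css × Vd = 16.1 × 154 = 2479 mg

2479 mg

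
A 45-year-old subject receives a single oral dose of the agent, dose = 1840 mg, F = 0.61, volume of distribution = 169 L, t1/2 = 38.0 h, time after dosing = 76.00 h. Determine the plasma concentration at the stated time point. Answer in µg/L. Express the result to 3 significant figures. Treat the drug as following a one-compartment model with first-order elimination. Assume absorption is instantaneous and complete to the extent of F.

Amount reaching circulation = F × Dose = 0.61 × 1840 = 1122 mg
C₀ = F·Dose / Vd = 1122 / 169 = 6.639 mg/L
k = ln2 / t½ = 0.693147 / 38.0 = 0.01824 h⁻¹
t / t½ = 76.00 / 38.0 = 2 half-lives
C = C₀ × (1/2)^2 = 6.639 × 0.2500 = 1.660 mg/L
Convert: 1.660 mg/L × 1000 = 1660 µg/L

1660 µg/L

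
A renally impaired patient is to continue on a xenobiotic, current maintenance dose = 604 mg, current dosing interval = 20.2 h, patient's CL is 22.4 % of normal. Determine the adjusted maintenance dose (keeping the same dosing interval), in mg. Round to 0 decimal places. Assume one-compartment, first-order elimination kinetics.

To keep the same average steady-state level, dosing rate must scale with clearance.
CL ratio = 22.4 / 100 = 0.2240
New dose (same interval) = 604 × 0.2240 = 135.3 mg

135 mg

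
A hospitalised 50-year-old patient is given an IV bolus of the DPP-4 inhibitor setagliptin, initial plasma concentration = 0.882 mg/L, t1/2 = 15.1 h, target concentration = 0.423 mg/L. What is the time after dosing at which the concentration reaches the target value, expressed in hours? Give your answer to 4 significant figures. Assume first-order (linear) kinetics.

k = ln2 / t½ = 0.693147 / 15.1 = 0.04590 h⁻¹
t = ln(C₀ / C) / k = ln(0.8820 / 0.423) / 0.04590
  = ln(2.085) / 0.04590 = 0.7348 / 0.04590 = 16.01 h

16.01 h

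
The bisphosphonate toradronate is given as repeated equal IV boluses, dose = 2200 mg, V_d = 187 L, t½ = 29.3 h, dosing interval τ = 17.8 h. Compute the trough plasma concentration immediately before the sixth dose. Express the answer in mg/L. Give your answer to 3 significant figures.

C₀ per dose = Dose / Vd = 2200 / 187 = 11.76 mg/L
k = ln2 / t½ = 0.693147 / 29.3 = 0.02366 h⁻¹
Fraction remaining after one interval: r = e^(−kτ) = e^(−0.02366 × 17.8) = 0.6563
Before dose 6, 5 doses have been given (aged 1τ, 2τ, 3τ, 4τ, 5τ).
C_trough = C₀ × (r + r² + … + r^5) = C₀ × r(1−r^5)/(1−r)
        = 11.76 × 0.6563 × (1 − 0.1218) / (1 − 0.6563) = 19.72 mg/L

19.7 mg/L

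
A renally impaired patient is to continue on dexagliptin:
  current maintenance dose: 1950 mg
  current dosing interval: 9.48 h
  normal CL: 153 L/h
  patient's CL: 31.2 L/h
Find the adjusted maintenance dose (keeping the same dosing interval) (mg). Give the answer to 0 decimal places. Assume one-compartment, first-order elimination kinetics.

398 mg

To keep the same average steady-state level, dosing rate must scale with clearance.
CL ratio = 31.2 / 153 = 0.2039
New dose (same interval) = 1950 × 0.2039 = 397.6 mg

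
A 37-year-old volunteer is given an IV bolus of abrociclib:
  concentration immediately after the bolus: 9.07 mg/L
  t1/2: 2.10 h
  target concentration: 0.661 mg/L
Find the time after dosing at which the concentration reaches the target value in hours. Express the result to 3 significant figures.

7.93 h

k = ln2 / t½ = 0.693147 / 2.10 = 0.3301 h⁻¹
t = ln(C₀ / C) / k = ln(9.070 / 0.661) / 0.3301
  = ln(13.72) / 0.3301 = 2.619 / 0.3301 = 7.934 h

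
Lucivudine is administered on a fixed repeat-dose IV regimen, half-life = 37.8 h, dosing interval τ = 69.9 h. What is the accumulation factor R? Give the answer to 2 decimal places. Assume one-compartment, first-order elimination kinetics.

1.38

k = ln2 / t½ = 0.693147 / 37.8 = 0.01834 h⁻¹
e^(−kτ) = e^(−0.01834 × 69.9) = 0.2775
Accumulation ratio R = 1 / (1 − e^(−kτ)) = 1 / (1 − 0.2775) = 1.384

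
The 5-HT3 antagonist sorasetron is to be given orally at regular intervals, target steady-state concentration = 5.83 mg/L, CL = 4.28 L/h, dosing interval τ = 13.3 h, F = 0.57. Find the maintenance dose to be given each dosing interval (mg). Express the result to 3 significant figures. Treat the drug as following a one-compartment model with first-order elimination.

582 mg

At steady state, F × (Dose/τ) = Css × CL.
Dose = Css × CL × τ / F = 5.83 × 4.280 × 13.3 / 0.57 = 582.2 mg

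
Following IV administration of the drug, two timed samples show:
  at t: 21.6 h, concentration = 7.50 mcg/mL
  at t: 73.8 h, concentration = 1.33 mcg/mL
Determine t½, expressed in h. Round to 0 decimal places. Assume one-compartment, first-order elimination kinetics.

21 h

k = ln(C₁/C₂) / (t₂ − t₁) = ln(7.50/1.33) / (73.8 − 21.6)
  = 1.730 / 52.20 = 0.03314 h⁻¹
t½ = ln2 / k = 0.693147 / 0.03314 = 20.92 h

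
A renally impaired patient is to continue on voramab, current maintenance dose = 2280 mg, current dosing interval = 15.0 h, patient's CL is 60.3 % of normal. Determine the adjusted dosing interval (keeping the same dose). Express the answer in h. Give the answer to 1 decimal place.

To keep the same average steady-state level, dosing rate must scale with clearance.
CL ratio = 60.3 / 100 = 0.6030
New interval (same dose) = 15.0 / 0.6030 = 24.88 h

24.9 h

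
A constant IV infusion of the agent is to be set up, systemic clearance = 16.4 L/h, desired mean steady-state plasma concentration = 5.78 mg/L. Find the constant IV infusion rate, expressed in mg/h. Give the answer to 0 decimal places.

At steady state, infusion rate R₀ = Css × CL = 5.78 × 16.40 = 94.79 mg/h

95 mg/h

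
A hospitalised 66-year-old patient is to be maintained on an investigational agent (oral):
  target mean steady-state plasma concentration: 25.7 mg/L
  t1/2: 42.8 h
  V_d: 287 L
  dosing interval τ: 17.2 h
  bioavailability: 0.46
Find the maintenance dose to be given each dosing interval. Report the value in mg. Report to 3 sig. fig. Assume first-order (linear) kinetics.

k = ln2 / t½ = 0.693147 / 42.8 = 0.01620 h⁻¹
CL = k × Vd = 0.01620 × 287 = 4.649 L/h
At steady state, F × (Dose/τ) = Css × CL.
Dose = Css × CL × τ / F = 25.7 × 4.649 × 17.2 / 0.46 = 4467 mg

4470 mg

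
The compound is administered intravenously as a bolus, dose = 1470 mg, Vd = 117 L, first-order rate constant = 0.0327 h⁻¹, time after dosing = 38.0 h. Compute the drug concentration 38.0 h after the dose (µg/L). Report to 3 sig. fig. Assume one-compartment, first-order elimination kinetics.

3630 µg/L

C₀ = Dose / Vd = 1470 / 117 = 12.56 mg/L
C = C₀ · e^(−k·t) = 12.56 × e^(−0.03270 × 38.0)
  = 12.56 × 0.2886 = 3.625 mg/L
Convert: 3.625 mg/L × 1000 = 3625 µg/L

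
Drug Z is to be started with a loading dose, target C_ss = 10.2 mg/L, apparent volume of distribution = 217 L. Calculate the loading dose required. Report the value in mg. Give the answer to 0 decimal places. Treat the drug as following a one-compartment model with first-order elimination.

LD = Css × Vd = 10.2 × 217 = 2213 mg

2213 mg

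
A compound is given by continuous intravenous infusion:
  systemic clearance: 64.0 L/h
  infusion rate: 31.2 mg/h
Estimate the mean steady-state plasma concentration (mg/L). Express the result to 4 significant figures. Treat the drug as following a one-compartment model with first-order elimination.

0.4875 mg/L

At steady state Css = R₀ / CL = 31.2 / 64.00 = 0.4875 mg/L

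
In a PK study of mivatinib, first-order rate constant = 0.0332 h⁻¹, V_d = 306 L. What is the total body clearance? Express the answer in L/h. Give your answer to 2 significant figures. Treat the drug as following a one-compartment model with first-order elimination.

CL = k × Vd = 0.0332 × 306 = 10.16 L/h

10 L/h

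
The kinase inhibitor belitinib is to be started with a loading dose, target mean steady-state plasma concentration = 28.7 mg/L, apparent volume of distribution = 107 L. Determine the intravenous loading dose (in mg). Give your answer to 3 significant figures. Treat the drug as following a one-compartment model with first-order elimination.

LD = Css × Vd = 28.7 × 107 = 3071 mg

3070 mg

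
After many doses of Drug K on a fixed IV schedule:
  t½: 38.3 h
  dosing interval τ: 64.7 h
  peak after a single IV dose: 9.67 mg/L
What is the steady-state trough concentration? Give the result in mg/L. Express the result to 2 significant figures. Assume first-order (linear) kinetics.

4.3 mg/L

k = ln2 / t½ = 0.693147 / 38.3 = 0.01810 h⁻¹
e^(−kτ) = e^(−0.01810 × 64.7) = 0.3100
Accumulation ratio R = 1 / (1 − e^(−kτ)) = 1 / (1 − 0.3100) = 1.449
Steady-state trough = C₀ × R × e^(−kτ) = 9.67 × 1.449 × 0.3100 = 4.344 mg/L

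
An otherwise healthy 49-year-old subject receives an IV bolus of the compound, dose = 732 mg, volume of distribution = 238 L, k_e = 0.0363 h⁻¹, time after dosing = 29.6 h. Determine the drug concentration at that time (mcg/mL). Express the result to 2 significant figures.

1.1 mcg/mL

C₀ = Dose / Vd = 732.0 / 238 = 3.076 mg/L
C = C₀ · e^(−k·t) = 3.076 × e^(−0.03630 × 29.6)
  = 3.076 × 0.3415 = 1.050 mg/L
(1.050 mg/L = 1.050 mcg/mL)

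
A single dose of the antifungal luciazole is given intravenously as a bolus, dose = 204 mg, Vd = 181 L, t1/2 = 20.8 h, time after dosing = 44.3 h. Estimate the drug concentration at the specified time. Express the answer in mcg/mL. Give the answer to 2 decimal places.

C₀ = Dose / Vd = 204.0 / 181 = 1.127 mg/L
k = ln2 / t½ = 0.693147 / 20.8 = 0.03332 h⁻¹
C = C₀ · e^(−k·t) = 1.127 × e^(−0.03332 × 44.3)
  = 1.127 × 0.2285 = 0.2575 mg/L
(0.2575 mg/L = 0.2575 mcg/mL)

0.26 mcg/mL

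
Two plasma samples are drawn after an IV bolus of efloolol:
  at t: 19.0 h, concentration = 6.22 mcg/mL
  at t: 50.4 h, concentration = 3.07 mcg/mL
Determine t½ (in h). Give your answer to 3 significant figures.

k = ln(C₁/C₂) / (t₂ − t₁) = ln(6.22/3.07) / (50.4 − 19.0)
  = 0.7061 / 31.40 = 0.02249 h⁻¹
t½ = ln2 / k = 0.693147 / 0.02249 = 30.82 h

30.8 h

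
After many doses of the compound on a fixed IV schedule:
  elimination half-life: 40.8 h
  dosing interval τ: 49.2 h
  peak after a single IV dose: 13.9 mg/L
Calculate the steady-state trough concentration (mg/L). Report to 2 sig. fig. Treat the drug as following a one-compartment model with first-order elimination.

11 mg/L

k = ln2 / t½ = 0.693147 / 40.8 = 0.01699 h⁻¹
e^(−kτ) = e^(−0.01699 × 49.2) = 0.4335
Accumulation ratio R = 1 / (1 − e^(−kτ)) = 1 / (1 − 0.4335) = 1.765
Steady-state trough = C₀ × R × e^(−kτ) = 13.9 × 1.765 × 0.4335 = 10.64 mg/L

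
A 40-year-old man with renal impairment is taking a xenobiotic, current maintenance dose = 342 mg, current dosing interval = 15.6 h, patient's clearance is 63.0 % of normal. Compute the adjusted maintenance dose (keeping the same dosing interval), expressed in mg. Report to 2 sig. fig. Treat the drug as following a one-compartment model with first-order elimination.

To keep the same average steady-state level, dosing rate must scale with clearance.
CL ratio = 63.0 / 100 = 0.6300
New dose (same interval) = 342 × 0.6300 = 215.5 mg

220 mg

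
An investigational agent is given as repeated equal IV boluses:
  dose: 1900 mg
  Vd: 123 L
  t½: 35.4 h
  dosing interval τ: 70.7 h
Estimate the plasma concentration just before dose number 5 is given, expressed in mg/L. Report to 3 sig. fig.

C₀ per dose = Dose / Vd = 1900 / 123 = 15.45 mg/L
k = ln2 / t½ = 0.693147 / 35.4 = 0.01958 h⁻¹
Fraction remaining after one interval: r = e^(−kτ) = e^(−0.01958 × 70.7) = 0.2505
Before dose 5, 4 doses have been given (aged 1τ, 2τ, 3τ, 4τ).
C_trough = C₀ × (r + r² + … + r^4) = C₀ × r(1−r^4)/(1−r)
        = 15.45 × 0.2505 × (1 − 0.003938) / (1 − 0.2505) = 5.143 mg/L

5.14 mg/L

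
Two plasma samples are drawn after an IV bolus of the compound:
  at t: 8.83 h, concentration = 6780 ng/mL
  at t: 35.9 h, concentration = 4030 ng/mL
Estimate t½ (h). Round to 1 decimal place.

k = ln(C₁/C₂) / (t₂ − t₁) = ln(6780/4030) / (35.9 − 8.83)
  = 0.5202 / 27.07 = 0.01922 h⁻¹
t½ = ln2 / k = 0.693147 / 0.01922 = 36.06 h

36.1 h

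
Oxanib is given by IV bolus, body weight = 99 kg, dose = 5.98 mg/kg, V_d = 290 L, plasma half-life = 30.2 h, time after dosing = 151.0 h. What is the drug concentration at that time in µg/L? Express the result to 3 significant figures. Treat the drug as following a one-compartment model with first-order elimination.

Total dose = 5.98 × 99 = 592.0 mg
C₀ = Dose / Vd = 592.0 / 290 = 2.041 mg/L
k = ln2 / t½ = 0.693147 / 30.2 = 0.02295 h⁻¹
t / t½ = 151.0 / 30.2 = 5 half-lives
C = C₀ × (1/2)^5 = 2.041 × 0.03125 = 0.06378 mg/L
Convert: 0.06378 mg/L × 1000 = 63.78 µg/L

63.8 µg/L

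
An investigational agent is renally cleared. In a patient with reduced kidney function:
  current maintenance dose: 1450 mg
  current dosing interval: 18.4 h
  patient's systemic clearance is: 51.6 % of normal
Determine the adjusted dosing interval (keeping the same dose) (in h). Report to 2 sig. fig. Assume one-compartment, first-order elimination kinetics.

36 h

To keep the same average steady-state level, dosing rate must scale with clearance.
CL ratio = 51.6 / 100 = 0.5160
New interval (same dose) = 18.4 / 0.5160 = 35.66 h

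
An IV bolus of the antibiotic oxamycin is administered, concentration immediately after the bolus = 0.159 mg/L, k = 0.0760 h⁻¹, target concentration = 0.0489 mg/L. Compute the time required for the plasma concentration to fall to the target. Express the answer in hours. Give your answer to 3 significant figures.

15.5 h

t = ln(C₀ / C) / k = ln(0.1590 / 0.0489) / 0.07600
  = ln(3.252) / 0.07600 = 1.179 / 0.07600 = 15.51 h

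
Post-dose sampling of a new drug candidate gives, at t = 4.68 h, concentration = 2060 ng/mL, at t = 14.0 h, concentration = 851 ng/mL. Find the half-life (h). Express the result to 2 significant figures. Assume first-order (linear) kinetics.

7.3 h

k = ln(C₁/C₂) / (t₂ − t₁) = ln(2060/851) / (14.0 − 4.68)
  = 0.8840 / 9.320 = 0.09485 h⁻¹
t½ = ln2 / k = 0.693147 / 0.09485 = 7.308 h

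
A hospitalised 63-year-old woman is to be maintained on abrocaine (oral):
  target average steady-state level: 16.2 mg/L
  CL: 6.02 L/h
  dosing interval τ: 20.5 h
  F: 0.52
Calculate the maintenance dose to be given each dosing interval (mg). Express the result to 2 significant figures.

At steady state, F × (Dose/τ) = Css × CL.
Dose = Css × CL × τ / F = 16.2 × 6.020 × 20.5 / 0.52 = 3845 mg

3800 mg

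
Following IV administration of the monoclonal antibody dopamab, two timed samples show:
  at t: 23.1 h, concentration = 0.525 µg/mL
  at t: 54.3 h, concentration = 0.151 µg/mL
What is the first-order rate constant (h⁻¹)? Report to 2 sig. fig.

k = ln(C₁/C₂) / (t₂ − t₁) = ln(0.525/0.151) / (54.3 − 23.1)
  = 1.246 / 31.20 = 0.03994 h⁻¹

0.040 h⁻¹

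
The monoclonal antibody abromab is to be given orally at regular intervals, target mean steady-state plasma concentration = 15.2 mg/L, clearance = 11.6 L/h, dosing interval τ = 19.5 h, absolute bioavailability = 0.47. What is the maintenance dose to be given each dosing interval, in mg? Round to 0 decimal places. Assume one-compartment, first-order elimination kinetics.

At steady state, F × (Dose/τ) = Css × CL.
Dose = Css × CL × τ / F = 15.2 × 11.60 × 19.5 / 0.47 = 7315 mg

7315 mg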